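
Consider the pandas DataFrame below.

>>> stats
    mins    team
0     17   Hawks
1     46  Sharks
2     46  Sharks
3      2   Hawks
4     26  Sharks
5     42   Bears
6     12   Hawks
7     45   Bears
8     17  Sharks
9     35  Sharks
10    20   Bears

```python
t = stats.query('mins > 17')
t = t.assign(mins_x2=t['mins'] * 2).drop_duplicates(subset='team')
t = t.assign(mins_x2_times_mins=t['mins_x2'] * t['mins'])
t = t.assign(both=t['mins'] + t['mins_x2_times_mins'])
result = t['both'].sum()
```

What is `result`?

7848

filter rows where mins > 17:
    mins    team
1     46  Sharks
2     46  Sharks
4     26  Sharks
5     42   Bears
7     45   Bears
9     35  Sharks
10    20   Bears
add column mins_x2 = t['mins'] * 2:
    mins    team  mins_x2
1     46  Sharks       92
2     46  Sharks       92
4     26  Sharks       52
5     42   Bears       84
7     45   Bears       90
9     35  Sharks       70
10    20   Bears       40
drop duplicate team (keep=first):
   mins    team  mins_x2
1    46  Sharks       92
5    42   Bears       84
add column mins_x2_times_mins = t['mins_x2'] * t['mins']:
   mins    team  mins_x2  mins_x2_times_mins
1    46  Sharks       92                4232
5    42   Bears       84                3528
add column both = t['mins'] + t['mins_x2_times_mins']:
   mins    team  mins_x2  mins_x2_times_mins  both
1    46  Sharks       92                4232  4278
5    42   Bears       84                3528  3570
Taking the sum of column 'both' gives 7848.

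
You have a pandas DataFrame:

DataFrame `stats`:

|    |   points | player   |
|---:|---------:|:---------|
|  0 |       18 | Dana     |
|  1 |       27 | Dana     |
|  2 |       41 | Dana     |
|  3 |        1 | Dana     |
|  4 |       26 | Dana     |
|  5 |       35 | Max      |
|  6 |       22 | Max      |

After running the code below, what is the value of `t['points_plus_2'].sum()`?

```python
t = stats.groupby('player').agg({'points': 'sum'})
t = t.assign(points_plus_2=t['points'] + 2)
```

group by player, sum of points:
        points
player        
Dana       113
Max         57
add column points_plus_2 = t['points'] + 2:
        points  points_plus_2
player                       
Dana       113            115
Max         57             59
Reading off the sum of column 'points_plus_2', we get 174.

174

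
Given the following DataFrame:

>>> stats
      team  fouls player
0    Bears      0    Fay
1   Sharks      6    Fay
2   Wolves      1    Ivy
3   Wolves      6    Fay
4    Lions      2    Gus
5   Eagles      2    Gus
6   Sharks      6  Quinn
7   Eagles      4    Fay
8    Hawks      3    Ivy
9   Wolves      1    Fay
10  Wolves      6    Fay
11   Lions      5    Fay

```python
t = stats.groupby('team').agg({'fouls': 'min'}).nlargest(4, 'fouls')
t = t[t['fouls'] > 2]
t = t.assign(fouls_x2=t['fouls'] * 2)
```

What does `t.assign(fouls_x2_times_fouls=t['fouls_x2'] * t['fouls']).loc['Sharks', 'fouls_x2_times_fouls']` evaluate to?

72

group by team, min of fouls:
        fouls
team         
Bears       0
Eagles      2
Hawks       3
Lions       2
Sharks      6
Wolves      1
take 4 rows with largest fouls:
        fouls
team         
Sharks      6
Hawks       3
Eagles      2
Lions       2
filter rows where fouls > 2:
        fouls
team         
Sharks      6
Hawks       3
add column fouls_x2 = t['fouls'] * 2:
        fouls  fouls_x2
team                   
Sharks      6        12
Hawks       3         6
add column fouls_x2_times_fouls = t['fouls_x2'] * t['fouls']:
        fouls  fouls_x2  fouls_x2_times_fouls
team                                         
Sharks      6        12                    72
Hawks       3         6                    18
Finally, value at row 'Sharks', column 'fouls_x2_times_fouls' = 72.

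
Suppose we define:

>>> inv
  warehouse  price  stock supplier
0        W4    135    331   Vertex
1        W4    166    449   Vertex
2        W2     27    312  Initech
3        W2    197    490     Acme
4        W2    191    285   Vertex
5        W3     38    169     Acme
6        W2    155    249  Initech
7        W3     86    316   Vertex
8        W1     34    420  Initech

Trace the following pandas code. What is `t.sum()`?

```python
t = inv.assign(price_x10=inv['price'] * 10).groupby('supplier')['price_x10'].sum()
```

add column price_x10 = inv['price'] * 10:
  warehouse  price  stock supplier  price_x10
0        W4    135    331   Vertex       1350
1        W4    166    449   Vertex       1660
2        W2     27    312  Initech        270
3        W2    197    490     Acme       1970
4        W2    191    285   Vertex       1910
5        W3     38    169     Acme        380
6        W2    155    249  Initech       1550
7        W3     86    316   Vertex        860
8        W1     34    420  Initech        340
group by supplier, sum of price_x10:
supplier
Acme       2350
Initech    2160
Vertex     5780
Name: price_x10, dtype: int64
Finally, sum of the resulting series = 10290.

10290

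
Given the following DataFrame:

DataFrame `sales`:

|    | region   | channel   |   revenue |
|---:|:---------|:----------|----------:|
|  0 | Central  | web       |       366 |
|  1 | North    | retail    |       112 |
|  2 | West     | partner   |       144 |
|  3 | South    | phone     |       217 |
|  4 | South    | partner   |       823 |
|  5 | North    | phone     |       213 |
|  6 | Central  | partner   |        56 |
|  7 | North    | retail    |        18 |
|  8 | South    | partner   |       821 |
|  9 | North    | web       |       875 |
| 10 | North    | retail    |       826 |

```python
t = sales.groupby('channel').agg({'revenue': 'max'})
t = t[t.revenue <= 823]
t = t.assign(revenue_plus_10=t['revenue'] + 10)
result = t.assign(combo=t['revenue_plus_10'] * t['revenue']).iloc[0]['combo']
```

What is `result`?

group by channel, max of revenue:
         revenue
channel         
partner      823
phone        217
retail       826
web          875
filter rows where revenue <= 823:
         revenue
channel         
partner      823
phone        217
add column revenue_plus_10 = t['revenue'] + 10:
         revenue  revenue_plus_10
channel                          
partner      823              833
phone        217              227
add column combo = t['revenue_plus_10'] * t['revenue']:
         revenue  revenue_plus_10   combo
channel                                  
partner      823              833  685559
phone        217              227   49259
Taking the value at position 0, column 'combo' gives 685559.

685559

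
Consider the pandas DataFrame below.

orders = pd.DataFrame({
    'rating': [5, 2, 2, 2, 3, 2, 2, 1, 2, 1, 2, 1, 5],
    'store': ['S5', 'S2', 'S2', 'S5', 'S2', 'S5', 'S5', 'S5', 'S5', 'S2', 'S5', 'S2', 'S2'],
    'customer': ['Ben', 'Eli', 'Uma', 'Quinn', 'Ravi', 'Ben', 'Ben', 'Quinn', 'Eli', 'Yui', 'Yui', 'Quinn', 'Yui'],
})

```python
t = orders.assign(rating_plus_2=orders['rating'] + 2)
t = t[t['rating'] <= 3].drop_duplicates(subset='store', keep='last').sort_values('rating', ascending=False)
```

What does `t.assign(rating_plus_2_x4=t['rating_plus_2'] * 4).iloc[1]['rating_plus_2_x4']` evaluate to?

12

add column rating_plus_2 = orders['rating'] + 2:
    rating store customer  rating_plus_2
0        5    S5      Ben              7
1        2    S2      Eli              4
2        2    S2      Uma              4
3        2    S5    Quinn              4
4        3    S2     Ravi              5
5        2    S5      Ben              4
6        2    S5      Ben              4
7        1    S5    Quinn              3
8        2    S5      Eli              4
9        1    S2      Yui              3
10       2    S5      Yui              4
11       1    S2    Quinn              3
12       5    S2      Yui              7
filter rows where rating <= 3:
    rating store customer  rating_plus_2
1        2    S2      Eli              4
2        2    S2      Uma              4
3        2    S5    Quinn              4
4        3    S2     Ravi              5
5        2    S5      Ben              4
6        2    S5      Ben              4
7        1    S5    Quinn              3
8        2    S5      Eli              4
9        1    S2      Yui              3
10       2    S5      Yui              4
11       1    S2    Quinn              3
drop duplicate store (keep=last):
    rating store customer  rating_plus_2
10       2    S5      Yui              4
11       1    S2    Quinn              3
sort by rating descending:
    rating store customer  rating_plus_2
10       2    S5      Yui              4
11       1    S2    Quinn              3
add column rating_plus_2_x4 = t['rating_plus_2'] * 4:
    rating store customer  rating_plus_2  rating_plus_2_x4
10       2    S5      Yui              4                16
11       1    S2    Quinn              3                12
The value at position 1, column 'rating_plus_2_x4' is 12.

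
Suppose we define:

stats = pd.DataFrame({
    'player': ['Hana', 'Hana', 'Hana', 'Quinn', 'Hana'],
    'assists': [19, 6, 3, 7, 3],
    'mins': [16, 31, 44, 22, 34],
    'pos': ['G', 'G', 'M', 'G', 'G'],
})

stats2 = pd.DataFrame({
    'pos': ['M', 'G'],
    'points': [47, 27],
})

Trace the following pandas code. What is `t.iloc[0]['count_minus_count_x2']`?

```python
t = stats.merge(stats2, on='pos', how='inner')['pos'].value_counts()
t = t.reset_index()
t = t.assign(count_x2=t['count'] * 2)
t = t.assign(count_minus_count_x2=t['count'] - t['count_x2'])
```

merge on 'pos' (how='inner') → 5 rows:
  player  assists  mins pos  points
0   Hana       19    16   G      27
1   Hana        6    31   G      27
2   Hana        3    44   M      47
3  Quinn        7    22   G      27
4   Hana        3    34   G      27
value_counts of pos:
pos
G    4
M    1
Name: count, dtype: int64
reset_index():
  pos  count
0   G      4
1   M      1
add column count_x2 = t['count'] * 2:
  pos  count  count_x2
0   G      4         8
1   M      1         2
add column count_minus_count_x2 = t['count'] - t['count_x2']:
  pos  count  count_x2  count_minus_count_x2
0   G      4         8                    -4
1   M      1         2                    -1
Finally, value at position 0, column 'count_minus_count_x2' = -4.

-4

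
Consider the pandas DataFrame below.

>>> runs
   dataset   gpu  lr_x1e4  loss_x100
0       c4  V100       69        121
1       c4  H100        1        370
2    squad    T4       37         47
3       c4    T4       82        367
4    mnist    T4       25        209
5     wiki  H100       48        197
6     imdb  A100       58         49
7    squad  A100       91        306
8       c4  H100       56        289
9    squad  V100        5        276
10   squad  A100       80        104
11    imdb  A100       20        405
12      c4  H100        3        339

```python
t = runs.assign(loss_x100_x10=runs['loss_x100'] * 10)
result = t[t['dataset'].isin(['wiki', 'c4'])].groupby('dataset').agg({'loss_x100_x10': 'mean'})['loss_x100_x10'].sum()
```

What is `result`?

4942.0

add column loss_x100_x10 = runs['loss_x100'] * 10:
   dataset   gpu  lr_x1e4  loss_x100  loss_x100_x10
0       c4  V100       69        121           1210
1       c4  H100        1        370           3700
2    squad    T4       37         47            470
3       c4    T4       82        367           3670
4    mnist    T4       25        209           2090
5     wiki  H100       48        197           1970
6     imdb  A100       58         49            490
7    squad  A100       91        306           3060
8       c4  H100       56        289           2890
9    squad  V100        5        276           2760
10   squad  A100       80        104           1040
11    imdb  A100       20        405           4050
12      c4  H100        3        339           3390
filter rows where dataset in ['wiki', 'c4']:
   dataset   gpu  lr_x1e4  loss_x100  loss_x100_x10
0       c4  V100       69        121           1210
1       c4  H100        1        370           3700
3       c4    T4       82        367           3670
5     wiki  H100       48        197           1970
8       c4  H100       56        289           2890
12      c4  H100        3        339           3390
group by dataset, mean of loss_x100_x10:
         loss_x100_x10
dataset               
c4              2972.0
wiki            1970.0
Taking the sum of column 'loss_x100_x10' gives 4942.0.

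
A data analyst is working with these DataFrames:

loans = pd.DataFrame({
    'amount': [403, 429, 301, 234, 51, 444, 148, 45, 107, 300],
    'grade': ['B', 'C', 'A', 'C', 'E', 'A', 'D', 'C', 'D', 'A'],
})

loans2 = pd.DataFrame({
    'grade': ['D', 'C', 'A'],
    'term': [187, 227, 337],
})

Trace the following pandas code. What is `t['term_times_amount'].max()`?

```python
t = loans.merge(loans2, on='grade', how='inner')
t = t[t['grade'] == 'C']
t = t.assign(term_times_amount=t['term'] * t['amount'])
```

97383

merge on 'grade' (how='inner') → 8 rows:
   amount grade  term
0     429     C   227
1     301     A   337
2     234     C   227
3     444     A   337
4     148     D   187
5      45     C   227
6     107     D   187
7     300     A   337
filter rows where grade == 'C':
   amount grade  term
0     429     C   227
2     234     C   227
5      45     C   227
add column term_times_amount = t['term'] * t['amount']:
   amount grade  term  term_times_amount
0     429     C   227              97383
2     234     C   227              53118
5      45     C   227              10215
Then the max of column 'term_times_amount': 97383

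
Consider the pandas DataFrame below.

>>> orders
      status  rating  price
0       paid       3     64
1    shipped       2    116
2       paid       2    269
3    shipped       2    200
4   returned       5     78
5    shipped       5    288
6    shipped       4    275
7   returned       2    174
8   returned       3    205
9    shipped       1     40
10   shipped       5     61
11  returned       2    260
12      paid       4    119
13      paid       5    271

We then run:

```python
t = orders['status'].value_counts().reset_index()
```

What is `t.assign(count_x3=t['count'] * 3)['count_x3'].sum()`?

value_counts of status:
status
shipped     6
paid        4
returned    4
Name: count, dtype: int64
reset_index():
     status  count
0   shipped      6
1      paid      4
2  returned      4
add column count_x3 = t['count'] * 3:
     status  count  count_x3
0   shipped      6        18
1      paid      4        12
2  returned      4        12
Hence 42.

42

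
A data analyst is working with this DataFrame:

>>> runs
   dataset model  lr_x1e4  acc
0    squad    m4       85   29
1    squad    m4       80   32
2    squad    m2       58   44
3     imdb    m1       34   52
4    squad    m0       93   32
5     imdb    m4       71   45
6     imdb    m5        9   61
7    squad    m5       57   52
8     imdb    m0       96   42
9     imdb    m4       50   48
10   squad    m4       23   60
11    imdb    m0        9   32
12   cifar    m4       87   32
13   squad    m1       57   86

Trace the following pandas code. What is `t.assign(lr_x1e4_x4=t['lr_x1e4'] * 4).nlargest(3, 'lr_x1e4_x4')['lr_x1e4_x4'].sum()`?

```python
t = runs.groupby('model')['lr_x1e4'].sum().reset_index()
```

2740

group by model, sum of lr_x1e4:
model
m0    198
m1     91
m2     58
m4    396
m5     66
Name: lr_x1e4, dtype: int64
reset_index():
  model  lr_x1e4
0    m0      198
1    m1       91
2    m2       58
3    m4      396
4    m5       66
add column lr_x1e4_x4 = t['lr_x1e4'] * 4:
  model  lr_x1e4  lr_x1e4_x4
0    m0      198         792
1    m1       91         364
2    m2       58         232
3    m4      396        1584
4    m5       66         264
take 3 rows with largest lr_x1e4_x4:
  model  lr_x1e4  lr_x1e4_x4
3    m4      396        1584
0    m0      198         792
1    m1       91         364
sum of column 'lr_x1e4_x4' → 2740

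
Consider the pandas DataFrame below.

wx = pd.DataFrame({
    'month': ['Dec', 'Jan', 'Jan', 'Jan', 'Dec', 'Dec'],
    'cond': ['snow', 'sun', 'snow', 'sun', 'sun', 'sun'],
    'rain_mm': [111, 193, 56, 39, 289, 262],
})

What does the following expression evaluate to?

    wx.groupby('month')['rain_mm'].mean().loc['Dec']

220.666666667

group by month, mean of rain_mm:
month
Dec    220.666667
Jan     96.000000
Name: rain_mm, dtype: float64
The value at index 'Dec' is 220.666666667.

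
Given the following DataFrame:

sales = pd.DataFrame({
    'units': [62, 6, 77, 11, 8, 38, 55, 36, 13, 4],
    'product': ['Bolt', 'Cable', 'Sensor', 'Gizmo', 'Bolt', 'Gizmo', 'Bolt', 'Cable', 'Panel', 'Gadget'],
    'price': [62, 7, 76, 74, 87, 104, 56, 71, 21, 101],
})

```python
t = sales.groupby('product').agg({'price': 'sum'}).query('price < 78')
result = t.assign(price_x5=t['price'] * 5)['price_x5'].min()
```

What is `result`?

105

group by product, sum of price:
         price
product       
Bolt       205
Cable       78
Gadget     101
Gizmo      178
Panel       21
Sensor      76
filter rows where price < 78:
         price
product       
Panel       21
Sensor      76
add column price_x5 = t['price'] * 5:
         price  price_x5
product                 
Panel       21       105
Sensor      76       380
Reading off the min of column 'price_x5', we get 105.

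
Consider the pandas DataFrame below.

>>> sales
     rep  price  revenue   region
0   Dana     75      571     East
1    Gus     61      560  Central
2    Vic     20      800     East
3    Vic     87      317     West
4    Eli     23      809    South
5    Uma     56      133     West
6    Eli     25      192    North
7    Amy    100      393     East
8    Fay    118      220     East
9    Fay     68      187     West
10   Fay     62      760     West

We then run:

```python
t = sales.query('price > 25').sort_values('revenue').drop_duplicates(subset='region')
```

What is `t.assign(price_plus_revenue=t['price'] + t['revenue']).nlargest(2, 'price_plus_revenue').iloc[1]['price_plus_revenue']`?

filter rows where price > 25:
     rep  price  revenue   region
0   Dana     75      571     East
1    Gus     61      560  Central
3    Vic     87      317     West
5    Uma     56      133     West
7    Amy    100      393     East
8    Fay    118      220     East
9    Fay     68      187     West
10   Fay     62      760     West
sort by revenue:
     rep  price  revenue   region
5    Uma     56      133     West
9    Fay     68      187     West
8    Fay    118      220     East
3    Vic     87      317     West
7    Amy    100      393     East
1    Gus     61      560  Central
0   Dana     75      571     East
10   Fay     62      760     West
drop duplicate region (keep=first):
   rep  price  revenue   region
5  Uma     56      133     West
8  Fay    118      220     East
1  Gus     61      560  Central
add column price_plus_revenue = t['price'] + t['revenue']:
   rep  price  revenue   region  price_plus_revenue
5  Uma     56      133     West                 189
8  Fay    118      220     East                 338
1  Gus     61      560  Central                 621
take 2 rows with largest price_plus_revenue:
   rep  price  revenue   region  price_plus_revenue
1  Gus     61      560  Central                 621
8  Fay    118      220     East                 338
Finally, value at position 1, column 'price_plus_revenue' = 338.

338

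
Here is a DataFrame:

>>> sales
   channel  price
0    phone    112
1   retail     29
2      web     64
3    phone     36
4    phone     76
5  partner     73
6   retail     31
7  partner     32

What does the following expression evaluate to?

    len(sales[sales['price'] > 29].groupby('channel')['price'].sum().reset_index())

filter rows where price > 29:
   channel  price
0    phone    112
2      web     64
3    phone     36
4    phone     76
5  partner     73
6   retail     31
7  partner     32
group by channel, sum of price:
channel
partner    105
phone      224
retail      31
web         64
Name: price, dtype: int64
reset_index():
   channel  price
0  partner    105
1    phone    224
2   retail     31
3      web     64

4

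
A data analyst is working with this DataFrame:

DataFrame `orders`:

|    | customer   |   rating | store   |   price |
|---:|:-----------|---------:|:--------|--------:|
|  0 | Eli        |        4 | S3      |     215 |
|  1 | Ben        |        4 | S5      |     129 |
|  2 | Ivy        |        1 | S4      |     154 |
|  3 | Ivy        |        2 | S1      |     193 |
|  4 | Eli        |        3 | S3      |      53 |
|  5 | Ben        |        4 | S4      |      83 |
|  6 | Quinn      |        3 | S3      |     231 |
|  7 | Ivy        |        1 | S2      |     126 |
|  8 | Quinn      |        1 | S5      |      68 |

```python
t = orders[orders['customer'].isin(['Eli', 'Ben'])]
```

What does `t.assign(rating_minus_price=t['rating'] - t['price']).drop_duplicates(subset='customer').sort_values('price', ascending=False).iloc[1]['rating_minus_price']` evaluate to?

-125

filter rows where customer in ['Eli', 'Ben']:
  customer  rating store  price
0      Eli       4    S3    215
1      Ben       4    S5    129
4      Eli       3    S3     53
5      Ben       4    S4     83
add column rating_minus_price = t['rating'] - t['price']:
  customer  rating store  price  rating_minus_price
0      Eli       4    S3    215                -211
1      Ben       4    S5    129                -125
4      Eli       3    S3     53                 -50
5      Ben       4    S4     83                 -79
drop duplicate customer (keep=first):
  customer  rating store  price  rating_minus_price
0      Eli       4    S3    215                -211
1      Ben       4    S5    129                -125
sort by price descending:
  customer  rating store  price  rating_minus_price
0      Eli       4    S3    215                -211
1      Ben       4    S5    129                -125
Finally, value at position 1, column 'rating_minus_price' = -125.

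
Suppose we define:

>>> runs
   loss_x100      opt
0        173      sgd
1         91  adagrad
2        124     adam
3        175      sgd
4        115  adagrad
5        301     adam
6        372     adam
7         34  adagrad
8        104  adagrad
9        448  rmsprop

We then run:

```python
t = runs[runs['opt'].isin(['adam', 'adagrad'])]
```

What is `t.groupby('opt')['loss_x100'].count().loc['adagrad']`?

filter rows where opt in ['adam', 'adagrad']:
   loss_x100      opt
1         91  adagrad
2        124     adam
4        115  adagrad
5        301     adam
6        372     adam
7         34  adagrad
8        104  adagrad
group by opt, count of loss_x100:
opt
adagrad    4
adam       3
Name: loss_x100, dtype: int64

4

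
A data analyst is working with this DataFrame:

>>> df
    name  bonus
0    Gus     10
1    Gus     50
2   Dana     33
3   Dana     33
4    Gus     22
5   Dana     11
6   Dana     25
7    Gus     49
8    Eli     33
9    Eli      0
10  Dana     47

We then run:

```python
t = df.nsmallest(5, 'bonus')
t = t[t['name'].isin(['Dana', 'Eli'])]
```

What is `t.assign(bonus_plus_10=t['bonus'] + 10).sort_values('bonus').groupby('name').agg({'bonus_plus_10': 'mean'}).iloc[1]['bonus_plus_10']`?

take 5 rows with smallest bonus:
   name  bonus
9   Eli      0
0   Gus     10
5  Dana     11
4   Gus     22
6  Dana     25
filter rows where name in ['Dana', 'Eli']:
   name  bonus
9   Eli      0
5  Dana     11
6  Dana     25
add column bonus_plus_10 = t['bonus'] + 10:
   name  bonus  bonus_plus_10
9   Eli      0             10
5  Dana     11             21
6  Dana     25             35
sort by bonus:
   name  bonus  bonus_plus_10
9   Eli      0             10
5  Dana     11             21
6  Dana     25             35
group by name, mean of bonus_plus_10:
      bonus_plus_10
name               
Dana           28.0
Eli            10.0
Taking the value at position 1, column 'bonus_plus_10' gives 10.0.

10.0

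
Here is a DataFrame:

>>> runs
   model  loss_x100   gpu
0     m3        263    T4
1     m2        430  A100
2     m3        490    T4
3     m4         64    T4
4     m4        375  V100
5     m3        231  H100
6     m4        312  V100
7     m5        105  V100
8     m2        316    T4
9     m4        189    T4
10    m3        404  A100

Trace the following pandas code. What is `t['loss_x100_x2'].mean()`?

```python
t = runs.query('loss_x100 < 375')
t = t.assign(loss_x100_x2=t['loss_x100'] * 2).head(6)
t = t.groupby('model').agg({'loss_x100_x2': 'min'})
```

358.0

filter rows where loss_x100 < 375:
  model  loss_x100   gpu
0    m3        263    T4
3    m4         64    T4
5    m3        231  H100
6    m4        312  V100
7    m5        105  V100
8    m2        316    T4
9    m4        189    T4
add column loss_x100_x2 = t['loss_x100'] * 2:
  model  loss_x100   gpu  loss_x100_x2
0    m3        263    T4           526
3    m4         64    T4           128
5    m3        231  H100           462
6    m4        312  V100           624
7    m5        105  V100           210
8    m2        316    T4           632
9    m4        189    T4           378
take first 6 rows:
  model  loss_x100   gpu  loss_x100_x2
0    m3        263    T4           526
3    m4         64    T4           128
5    m3        231  H100           462
6    m4        312  V100           624
7    m5        105  V100           210
8    m2        316    T4           632
group by model, min of loss_x100_x2:
       loss_x100_x2
model              
m2              632
m3              462
m4              128
m5              210
Taking the mean of column 'loss_x100_x2' gives 358.0.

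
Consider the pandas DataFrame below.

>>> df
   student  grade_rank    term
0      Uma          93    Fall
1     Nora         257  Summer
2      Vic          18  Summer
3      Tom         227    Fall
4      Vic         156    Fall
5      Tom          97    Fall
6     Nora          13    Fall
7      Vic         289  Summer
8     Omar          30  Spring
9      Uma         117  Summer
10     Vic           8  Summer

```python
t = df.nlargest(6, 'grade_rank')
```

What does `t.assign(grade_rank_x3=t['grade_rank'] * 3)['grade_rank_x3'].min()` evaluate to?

291

take 6 rows with largest grade_rank:
  student  grade_rank    term
7     Vic         289  Summer
1    Nora         257  Summer
3     Tom         227    Fall
4     Vic         156    Fall
9     Uma         117  Summer
5     Tom          97    Fall
add column grade_rank_x3 = t['grade_rank'] * 3:
  student  grade_rank    term  grade_rank_x3
7     Vic         289  Summer            867
1    Nora         257  Summer            771
3     Tom         227    Fall            681
4     Vic         156    Fall            468
9     Uma         117  Summer            351
5     Tom          97    Fall            291
Then the min of column 'grade_rank_x3': 291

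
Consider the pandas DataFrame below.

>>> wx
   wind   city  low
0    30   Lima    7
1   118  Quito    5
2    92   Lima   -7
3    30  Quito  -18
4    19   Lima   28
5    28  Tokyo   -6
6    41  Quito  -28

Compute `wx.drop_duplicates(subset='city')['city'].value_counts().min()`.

drop duplicate city (keep=first):
   wind   city  low
0    30   Lima    7
1   118  Quito    5
5    28  Tokyo   -6
value_counts of city:
city
Lima     1
Quito    1
Tokyo    1
Name: count, dtype: int64
Hence 1.

1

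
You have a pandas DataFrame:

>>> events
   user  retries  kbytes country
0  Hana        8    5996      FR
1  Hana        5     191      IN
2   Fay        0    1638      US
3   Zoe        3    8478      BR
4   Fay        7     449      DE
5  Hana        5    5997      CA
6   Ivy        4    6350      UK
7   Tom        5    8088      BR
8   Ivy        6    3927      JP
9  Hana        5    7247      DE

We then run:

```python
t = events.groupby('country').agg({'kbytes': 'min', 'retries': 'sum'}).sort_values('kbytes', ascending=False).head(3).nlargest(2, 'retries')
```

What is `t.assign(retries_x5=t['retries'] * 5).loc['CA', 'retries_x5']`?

group by country: min(kbytes), sum(retries):
         kbytes  retries
country                 
BR         8088        8
CA         5997        5
DE          449       12
FR         5996        8
IN          191        5
JP         3927        6
UK         6350        4
US         1638        0
sort by kbytes descending:
         kbytes  retries
country                 
BR         8088        8
UK         6350        4
CA         5997        5
FR         5996        8
JP         3927        6
US         1638        0
DE          449       12
IN          191        5
take first 3 rows:
         kbytes  retries
country                 
BR         8088        8
UK         6350        4
CA         5997        5
take 2 rows with largest retries:
         kbytes  retries
country                 
BR         8088        8
CA         5997        5
add column retries_x5 = t['retries'] * 5:
         kbytes  retries  retries_x5
country                             
BR         8088        8          40
CA         5997        5          25

25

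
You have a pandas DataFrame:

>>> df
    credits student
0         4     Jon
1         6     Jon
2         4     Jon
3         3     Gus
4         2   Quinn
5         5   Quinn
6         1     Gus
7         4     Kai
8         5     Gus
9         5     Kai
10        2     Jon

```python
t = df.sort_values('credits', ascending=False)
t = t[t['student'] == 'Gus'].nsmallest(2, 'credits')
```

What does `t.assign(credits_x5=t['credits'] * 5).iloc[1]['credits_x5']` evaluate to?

sort by credits descending:
    credits student
1         6     Jon
5         5   Quinn
8         5     Gus
9         5     Kai
0         4     Jon
2         4     Jon
7         4     Kai
3         3     Gus
4         2   Quinn
10        2     Jon
6         1     Gus
filter rows where student == 'Gus':
   credits student
8        5     Gus
3        3     Gus
6        1     Gus
take 2 rows with smallest credits:
   credits student
6        1     Gus
3        3     Gus
add column credits_x5 = t['credits'] * 5:
   credits student  credits_x5
6        1     Gus           5
3        3     Gus          15

15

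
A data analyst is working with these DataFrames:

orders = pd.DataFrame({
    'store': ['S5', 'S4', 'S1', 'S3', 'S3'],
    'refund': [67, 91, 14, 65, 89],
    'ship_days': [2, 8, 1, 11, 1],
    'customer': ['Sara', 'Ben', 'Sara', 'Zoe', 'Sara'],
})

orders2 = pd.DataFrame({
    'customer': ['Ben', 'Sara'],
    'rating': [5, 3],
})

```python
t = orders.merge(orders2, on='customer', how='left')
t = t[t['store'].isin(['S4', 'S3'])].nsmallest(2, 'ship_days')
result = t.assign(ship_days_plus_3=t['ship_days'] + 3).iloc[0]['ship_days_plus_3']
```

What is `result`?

4

merge on 'customer' (how='left') → 5 rows:
  store  refund  ship_days customer  rating
0    S5      67          2     Sara     3.0
1    S4      91          8      Ben     5.0
2    S1      14          1     Sara     3.0
3    S3      65         11      Zoe     NaN
4    S3      89          1     Sara     3.0
filter rows where store in ['S4', 'S3']:
  store  refund  ship_days customer  rating
1    S4      91          8      Ben     5.0
3    S3      65         11      Zoe     NaN
4    S3      89          1     Sara     3.0
take 2 rows with smallest ship_days:
  store  refund  ship_days customer  rating
4    S3      89          1     Sara     3.0
1    S4      91          8      Ben     5.0
add column ship_days_plus_3 = t['ship_days'] + 3:
  store  refund  ship_days customer  rating  ship_days_plus_3
4    S3      89          1     Sara     3.0                 4
1    S4      91          8      Ben     5.0                11
value at position 0, column 'ship_days_plus_3' → 4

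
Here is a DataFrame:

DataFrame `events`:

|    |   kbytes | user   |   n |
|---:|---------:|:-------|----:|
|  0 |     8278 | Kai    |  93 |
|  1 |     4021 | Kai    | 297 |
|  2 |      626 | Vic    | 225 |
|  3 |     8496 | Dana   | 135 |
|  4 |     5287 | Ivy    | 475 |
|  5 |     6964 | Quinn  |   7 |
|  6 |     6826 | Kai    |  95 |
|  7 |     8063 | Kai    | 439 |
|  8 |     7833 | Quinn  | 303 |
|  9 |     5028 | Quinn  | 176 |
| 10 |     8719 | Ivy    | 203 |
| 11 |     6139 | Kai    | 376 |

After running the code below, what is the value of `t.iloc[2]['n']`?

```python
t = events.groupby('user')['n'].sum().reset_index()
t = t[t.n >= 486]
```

486

group by user, sum of n:
user
Dana      135
Ivy       678
Kai      1300
Quinn     486
Vic       225
Name: n, dtype: int64
reset_index():
    user     n
0   Dana   135
1    Ivy   678
2    Kai  1300
3  Quinn   486
4    Vic   225
filter rows where n >= 486:
    user     n
1    Ivy   678
2    Kai  1300
3  Quinn   486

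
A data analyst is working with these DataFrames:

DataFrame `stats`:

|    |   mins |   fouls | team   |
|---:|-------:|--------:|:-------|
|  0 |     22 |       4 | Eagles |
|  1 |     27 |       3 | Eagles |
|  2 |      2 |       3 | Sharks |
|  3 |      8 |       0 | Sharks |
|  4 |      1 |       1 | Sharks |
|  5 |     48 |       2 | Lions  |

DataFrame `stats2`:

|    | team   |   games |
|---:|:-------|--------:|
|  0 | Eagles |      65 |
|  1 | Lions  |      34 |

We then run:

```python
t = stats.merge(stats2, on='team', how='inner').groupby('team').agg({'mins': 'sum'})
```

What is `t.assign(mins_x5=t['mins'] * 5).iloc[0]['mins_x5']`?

245

merge on 'team' (how='inner') → 3 rows:
   mins  fouls    team  games
0    22      4  Eagles     65
1    27      3  Eagles     65
2    48      2   Lions     34
group by team, sum of mins:
        mins
team        
Eagles    49
Lions     48
add column mins_x5 = t['mins'] * 5:
        mins  mins_x5
team                 
Eagles    49      245
Lions     48      240
Hence 245.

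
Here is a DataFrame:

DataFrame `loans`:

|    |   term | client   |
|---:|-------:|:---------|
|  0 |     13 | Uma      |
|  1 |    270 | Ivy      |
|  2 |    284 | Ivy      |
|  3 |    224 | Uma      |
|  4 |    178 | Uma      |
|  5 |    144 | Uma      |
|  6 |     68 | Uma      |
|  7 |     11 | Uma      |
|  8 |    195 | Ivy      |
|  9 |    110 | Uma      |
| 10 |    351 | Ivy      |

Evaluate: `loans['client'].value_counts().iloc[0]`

value_counts of client:
client
Uma    7
Ivy    4
Name: count, dtype: int64

7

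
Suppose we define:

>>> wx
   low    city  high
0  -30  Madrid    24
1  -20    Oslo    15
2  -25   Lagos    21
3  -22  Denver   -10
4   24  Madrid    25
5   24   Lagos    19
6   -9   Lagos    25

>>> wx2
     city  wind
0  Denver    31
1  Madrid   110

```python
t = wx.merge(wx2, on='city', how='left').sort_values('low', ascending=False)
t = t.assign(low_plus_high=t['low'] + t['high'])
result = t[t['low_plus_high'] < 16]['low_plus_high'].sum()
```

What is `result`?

merge on 'city' (how='left') → 7 rows:
   low    city  high   wind
0  -30  Madrid    24  110.0
1  -20    Oslo    15    NaN
2  -25   Lagos    21    NaN
3  -22  Denver   -10   31.0
4   24  Madrid    25  110.0
5   24   Lagos    19    NaN
6   -9   Lagos    25    NaN
sort by low descending:
   low    city  high   wind
4   24  Madrid    25  110.0
5   24   Lagos    19    NaN
6   -9   Lagos    25    NaN
1  -20    Oslo    15    NaN
3  -22  Denver   -10   31.0
2  -25   Lagos    21    NaN
0  -30  Madrid    24  110.0
add column low_plus_high = t['low'] + t['high']:
   low    city  high   wind  low_plus_high
4   24  Madrid    25  110.0             49
5   24   Lagos    19    NaN             43
6   -9   Lagos    25    NaN             16
1  -20    Oslo    15    NaN             -5
3  -22  Denver   -10   31.0            -32
2  -25   Lagos    21    NaN             -4
0  -30  Madrid    24  110.0             -6
filter rows where low_plus_high < 16:
   low    city  high   wind  low_plus_high
1  -20    Oslo    15    NaN             -5
3  -22  Denver   -10   31.0            -32
2  -25   Lagos    21    NaN             -4
0  -30  Madrid    24  110.0             -6
Finally, sum of column 'low_plus_high' = -47.

-47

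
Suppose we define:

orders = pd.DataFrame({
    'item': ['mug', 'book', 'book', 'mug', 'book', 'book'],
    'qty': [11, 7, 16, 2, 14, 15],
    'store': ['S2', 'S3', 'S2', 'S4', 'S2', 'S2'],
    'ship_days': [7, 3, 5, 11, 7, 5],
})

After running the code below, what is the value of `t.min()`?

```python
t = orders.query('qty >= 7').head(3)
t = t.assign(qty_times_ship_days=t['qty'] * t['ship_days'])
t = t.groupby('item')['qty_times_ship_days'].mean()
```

filter rows where qty >= 7:
   item  qty store  ship_days
0   mug   11    S2          7
1  book    7    S3          3
2  book   16    S2          5
4  book   14    S2          7
5  book   15    S2          5
take first 3 rows:
   item  qty store  ship_days
0   mug   11    S2          7
1  book    7    S3          3
2  book   16    S2          5
add column qty_times_ship_days = t['qty'] * t['ship_days']:
   item  qty store  ship_days  qty_times_ship_days
0   mug   11    S2          7                   77
1  book    7    S3          3                   21
2  book   16    S2          5                   80
group by item, mean of qty_times_ship_days:
item
book    50.5
mug     77.0
Name: qty_times_ship_days, dtype: float64

50.5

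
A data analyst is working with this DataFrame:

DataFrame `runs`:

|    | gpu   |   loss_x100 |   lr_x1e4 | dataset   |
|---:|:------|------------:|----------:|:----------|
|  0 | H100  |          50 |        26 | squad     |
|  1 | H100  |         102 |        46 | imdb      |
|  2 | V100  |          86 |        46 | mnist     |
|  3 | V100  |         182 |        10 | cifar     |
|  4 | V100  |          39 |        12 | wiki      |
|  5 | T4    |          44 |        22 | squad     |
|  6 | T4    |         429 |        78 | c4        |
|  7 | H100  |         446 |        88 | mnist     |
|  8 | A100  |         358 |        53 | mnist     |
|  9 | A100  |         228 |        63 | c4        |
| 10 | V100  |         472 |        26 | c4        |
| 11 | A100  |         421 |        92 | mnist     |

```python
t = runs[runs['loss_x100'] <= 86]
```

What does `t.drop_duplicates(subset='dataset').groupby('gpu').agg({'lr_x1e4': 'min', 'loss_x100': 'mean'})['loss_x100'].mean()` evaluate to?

56.25

filter rows where loss_x100 <= 86:
    gpu  loss_x100  lr_x1e4 dataset
0  H100         50       26   squad
2  V100         86       46   mnist
4  V100         39       12    wiki
5    T4         44       22   squad
drop duplicate dataset (keep=first):
    gpu  loss_x100  lr_x1e4 dataset
0  H100         50       26   squad
2  V100         86       46   mnist
4  V100         39       12    wiki
group by gpu: min(lr_x1e4), mean(loss_x100):
      lr_x1e4  loss_x100
gpu                     
H100       26       50.0
V100       12       62.5
Taking the mean of column 'loss_x100' gives 56.25.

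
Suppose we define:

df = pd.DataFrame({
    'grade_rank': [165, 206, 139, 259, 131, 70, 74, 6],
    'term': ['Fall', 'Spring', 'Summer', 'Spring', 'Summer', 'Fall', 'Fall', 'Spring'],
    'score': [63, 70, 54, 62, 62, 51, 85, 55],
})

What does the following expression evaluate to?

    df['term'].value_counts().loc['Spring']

value_counts of term:
term
Fall      3
Spring    3
Summer    2
Name: count, dtype: int64
value at index 'Spring' → 3

3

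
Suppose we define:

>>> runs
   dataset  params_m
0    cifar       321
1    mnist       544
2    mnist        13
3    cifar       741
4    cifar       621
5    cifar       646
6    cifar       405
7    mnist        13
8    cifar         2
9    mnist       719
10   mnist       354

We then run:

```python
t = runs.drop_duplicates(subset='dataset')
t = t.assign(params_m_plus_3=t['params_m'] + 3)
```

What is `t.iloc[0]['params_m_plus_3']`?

324

drop duplicate dataset (keep=first):
  dataset  params_m
0   cifar       321
1   mnist       544
add column params_m_plus_3 = t['params_m'] + 3:
  dataset  params_m  params_m_plus_3
0   cifar       321              324
1   mnist       544              547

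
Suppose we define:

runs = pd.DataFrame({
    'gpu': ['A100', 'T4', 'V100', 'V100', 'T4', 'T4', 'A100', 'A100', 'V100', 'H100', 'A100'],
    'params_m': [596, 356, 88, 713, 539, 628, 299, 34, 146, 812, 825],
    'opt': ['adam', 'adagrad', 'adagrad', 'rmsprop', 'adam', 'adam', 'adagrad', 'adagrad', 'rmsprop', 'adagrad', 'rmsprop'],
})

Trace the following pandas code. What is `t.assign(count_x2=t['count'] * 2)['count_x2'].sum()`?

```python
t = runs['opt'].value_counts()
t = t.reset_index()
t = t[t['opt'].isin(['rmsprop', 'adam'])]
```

value_counts of opt:
opt
adagrad    5
adam       3
rmsprop    3
Name: count, dtype: int64
reset_index():
       opt  count
0  adagrad      5
1     adam      3
2  rmsprop      3
filter rows where opt in ['rmsprop', 'adam']:
       opt  count
1     adam      3
2  rmsprop      3
add column count_x2 = t['count'] * 2:
       opt  count  count_x2
1     adam      3         6
2  rmsprop      3         6
Hence 12.

12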